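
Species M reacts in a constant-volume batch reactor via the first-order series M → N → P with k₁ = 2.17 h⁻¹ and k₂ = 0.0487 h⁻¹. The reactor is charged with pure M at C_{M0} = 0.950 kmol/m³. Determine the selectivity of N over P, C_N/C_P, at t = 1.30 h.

Solving the coupled first-order balances gives C_N(t) = [k₁/(k₂−k₁)]·C_{M0}·(e^(−k₁t) − e^(−k₂t)).
e^(−k₁t) = e^(−2.17×1.30) = e^(−2.821) = 0.05955; e^(−k₂t) = e^(−0.06331) = 0.9387.
C_N = 2.17×0.950/(0.0487−2.17) × (0.05955−0.9387) = (-0.9718)×(-0.8791) = 0.8543 kmol/m³.
C_M = C_{M0}e^(−k₁t) = 0.05657 kmol/m³, so C_P = C_{M0}−C_M−C_N = 0.03911 kmol/m³; C_N/C_P = 21.8.

21.8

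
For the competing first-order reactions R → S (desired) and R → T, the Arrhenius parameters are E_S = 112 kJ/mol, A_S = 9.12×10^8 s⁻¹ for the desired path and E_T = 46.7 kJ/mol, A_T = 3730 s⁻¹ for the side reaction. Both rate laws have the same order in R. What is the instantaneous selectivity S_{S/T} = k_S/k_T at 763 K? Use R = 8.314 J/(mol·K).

k_S/k_T = (A_S/A_T)·exp[−(E_S−E_T)/(RT)] = (A_S/A_T)·exp[(E_T−E_S)/(RT)].
(E_T−E_S)/(RT) = (46.7−112)×10³/(8.314×763) = -65300/6344 = -10.29.
k_S/k_T = (9.12×10^8/3730)·exp(-10.29) = 2.445×10^5 × 3.384×10^-5 = 8.27.
Since E_S > E_T, raising the temperature improves selectivity toward S.

8.27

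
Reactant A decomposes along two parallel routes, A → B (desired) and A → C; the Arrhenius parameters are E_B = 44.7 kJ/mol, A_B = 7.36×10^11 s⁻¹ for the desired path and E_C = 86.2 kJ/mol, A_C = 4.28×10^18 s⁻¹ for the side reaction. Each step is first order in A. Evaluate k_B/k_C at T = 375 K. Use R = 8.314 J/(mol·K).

0.104

Since both paths have the same order in A, the concentration cancels and S_{B/C} = k_B/k_C = (A_B/A_C)·exp[(E_C−E_B)/(RT)].
(E_C−E_B)/(RT) = (86.2−44.7)×10³/(8.314×375) = 41500/3118 = 13.31.
k_B/k_C = (7.36×10^11/4.28×10^18)·exp(13.31) = 1.720×10^-7 × 6.037×10^5 = 0.104.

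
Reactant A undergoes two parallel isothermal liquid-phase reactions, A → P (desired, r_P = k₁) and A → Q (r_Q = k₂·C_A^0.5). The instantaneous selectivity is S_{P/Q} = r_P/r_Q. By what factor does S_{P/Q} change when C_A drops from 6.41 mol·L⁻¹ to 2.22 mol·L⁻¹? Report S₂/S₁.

S_{P/Q} = (k₁/k₂)·C_A^-0.5, so S₂/S₁ = (C_{A,2}/C_{A,1})^-0.5.
= (2.22/6.41)^(-0.5) = (0.3463)^(-0.5) = 1.70.

1.70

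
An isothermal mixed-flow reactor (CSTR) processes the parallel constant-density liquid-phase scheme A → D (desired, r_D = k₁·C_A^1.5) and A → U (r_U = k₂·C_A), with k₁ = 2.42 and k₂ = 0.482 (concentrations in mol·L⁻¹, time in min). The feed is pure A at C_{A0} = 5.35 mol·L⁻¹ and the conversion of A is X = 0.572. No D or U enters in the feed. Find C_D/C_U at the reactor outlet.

Exit C_A = C_{A0}(1−X) = 5.35×0.428 = 2.290 mol·L⁻¹.
A CSTR operates uniformly at the exit composition, giving r_D = 8.385 and r_U = 1.104 (each k·C_A^n at C_A = 2.290).
Overall selectivity = C_D/C_U = r_Dτ/(r_Uτ) = r_D/r_U = 7.60.

7.60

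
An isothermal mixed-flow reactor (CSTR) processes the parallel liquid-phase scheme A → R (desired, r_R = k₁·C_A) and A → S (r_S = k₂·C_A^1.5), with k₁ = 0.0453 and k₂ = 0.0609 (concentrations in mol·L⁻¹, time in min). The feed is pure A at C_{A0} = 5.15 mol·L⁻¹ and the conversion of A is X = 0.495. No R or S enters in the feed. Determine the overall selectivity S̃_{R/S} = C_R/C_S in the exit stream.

0.461

Exit C_A = C_{A0}(1−X) = 5.15×0.505 = 2.601 mol·L⁻¹.
Rates in a CSTR are evaluated at the outlet concentration: r_R = 0.0453×2.601 = 0.1178, r_S = 0.0609×2.601^1.5 = 0.2554.
Overall selectivity = C_R/C_S = r_Rτ/(r_Sτ) = r_R/r_S = 0.461.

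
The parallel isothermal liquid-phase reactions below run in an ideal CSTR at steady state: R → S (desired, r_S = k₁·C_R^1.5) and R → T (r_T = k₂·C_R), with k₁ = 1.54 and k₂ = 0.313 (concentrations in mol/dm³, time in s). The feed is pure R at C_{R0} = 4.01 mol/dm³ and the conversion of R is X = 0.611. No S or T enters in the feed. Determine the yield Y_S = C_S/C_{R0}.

Exit C_R = C_{R0}(1−X) = 4.01×0.389 = 1.560 mol/dm³.
A CSTR operates uniformly at the exit composition, giving r_S = 3.000 and r_T = 0.4882 (each k·C_R^n at C_R = 1.560).
Fraction of consumed R going to S: r_S/(r_S+r_T) = 0.8600.
C_S = 0.8600·C_{R0}·X = 0.8600×4.01×0.611 = 2.11 mol/dm³; Y_S = C_S/C_{R0} = 0.525.

0.525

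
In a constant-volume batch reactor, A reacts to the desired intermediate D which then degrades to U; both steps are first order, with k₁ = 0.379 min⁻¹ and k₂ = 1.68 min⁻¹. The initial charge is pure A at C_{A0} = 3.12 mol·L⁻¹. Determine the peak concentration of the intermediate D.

For a first-order series the maximum intermediate yield is C_{D,max}/C_{A0} = (k₁/k₂)^[k₂/(k₂−k₁)].
= (0.379/1.68)^(1.68/(1.68−0.379)) = (0.2256)^(1.291) = 0.1462.
C_{D,max} = 0.1462×3.12 = 0.456 mol·L⁻¹.

0.456 mol·L⁻¹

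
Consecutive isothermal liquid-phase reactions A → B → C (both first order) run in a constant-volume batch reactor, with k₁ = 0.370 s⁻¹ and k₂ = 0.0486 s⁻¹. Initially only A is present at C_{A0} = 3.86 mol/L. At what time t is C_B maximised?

For first-order series the maximum of C_B occurs at t_opt = ln(k₂/k₁)/(k₂−k₁).
= ln(0.0486/0.370)/(0.0486−0.370) = ln(0.1314)/-0.3214 = -2.030/-0.3214 = 6.32 s.

6.32 s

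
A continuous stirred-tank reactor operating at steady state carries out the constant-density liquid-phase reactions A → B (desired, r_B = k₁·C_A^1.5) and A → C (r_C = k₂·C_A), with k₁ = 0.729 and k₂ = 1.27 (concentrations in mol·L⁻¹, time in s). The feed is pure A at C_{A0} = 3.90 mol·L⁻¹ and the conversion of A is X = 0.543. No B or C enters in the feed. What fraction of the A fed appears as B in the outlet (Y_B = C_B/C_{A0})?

0.236

Exit C_A = C_{A0}(1−X) = 3.90×0.457 = 1.782 mol·L⁻¹.
In a CSTR the entire volume is at exit conditions, so r_B = 0.729×1.782^1.5 = 1.735 and r_C = 1.27×1.782 = 2.264.
Fraction of consumed A going to B: r_B/(r_B+r_C) = 0.4339.
C_B = 0.4339·C_{A0}·X = 0.4339×3.90×0.543 = 0.919 mol·L⁻¹; Y_B = C_B/C_{A0} = 0.236.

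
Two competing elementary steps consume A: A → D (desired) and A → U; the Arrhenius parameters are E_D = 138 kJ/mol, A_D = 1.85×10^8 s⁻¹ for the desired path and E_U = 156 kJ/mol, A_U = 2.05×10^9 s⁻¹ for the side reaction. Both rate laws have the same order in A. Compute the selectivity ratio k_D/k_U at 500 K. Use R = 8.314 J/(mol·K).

6.85

Since both paths have the same order in A, the concentration cancels and S_{D/U} = k_D/k_U = (A_D/A_U)·exp[(E_U−E_D)/(RT)].
(E_U−E_D)/(RT) = (156−138)×10³/(8.314×500) = 18000/4157 = 4.330.
k_D/k_U = (1.85×10^8/2.05×10^9)·exp(4.330) = 0.09024 × 75.95 = 6.85.
Since E_D < E_U, lowering the temperature improves selectivity toward D.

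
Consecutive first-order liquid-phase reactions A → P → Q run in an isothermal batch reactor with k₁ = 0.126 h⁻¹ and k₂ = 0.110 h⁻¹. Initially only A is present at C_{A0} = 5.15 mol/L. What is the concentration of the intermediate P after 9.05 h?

2.02 mol/L

The intermediate concentration in a first-order A→B→C sequence is C_P = k₁C_{A0}(e^(−k₁t) − e^(−k₂t))/(k₂−k₁).
e^(−k₁t) = e^(−0.126×9.05) = e^(−1.140) = 0.3197; e^(−k₂t) = e^(−0.9955) = 0.3695.
C_P = 0.126×5.15/(0.110−0.126) × (0.3197−0.3695) = (-40.56)×(-0.04982) = 2.020 mol/L.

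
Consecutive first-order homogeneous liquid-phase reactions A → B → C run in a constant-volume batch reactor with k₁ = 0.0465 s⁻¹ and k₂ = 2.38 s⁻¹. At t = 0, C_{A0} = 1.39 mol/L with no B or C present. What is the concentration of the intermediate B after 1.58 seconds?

For first-order series with pure A initially, C_B(t) = k₁C_{A0}/(k₂−k₁)·(e^(−k₁t) − e^(−k₂t)).
e^(−k₁t) = e^(−0.0465×1.58) = e^(−0.07347) = 0.9292; e^(−k₂t) = e^(−3.760) = 0.02327.
C_B = 0.0465×1.39/(2.38−0.0465) × (0.9292−0.02327) = 0.02770×0.9059 = 0.02509 mol/L.

0.0251 mol/L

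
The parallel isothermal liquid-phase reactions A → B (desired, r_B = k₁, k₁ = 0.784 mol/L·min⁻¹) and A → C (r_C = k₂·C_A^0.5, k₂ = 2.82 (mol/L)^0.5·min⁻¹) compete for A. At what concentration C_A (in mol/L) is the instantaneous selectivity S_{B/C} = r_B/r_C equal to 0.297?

0.876 mol/L

S_{B/C} = (k₁/k₂)·C_A^-0.5 ⇒ C_A = (S·k₂/k₁)^(-2).
= (0.297×2.82/0.784)^(-2) = (1.068)^(-2) = 0.876 mol/L.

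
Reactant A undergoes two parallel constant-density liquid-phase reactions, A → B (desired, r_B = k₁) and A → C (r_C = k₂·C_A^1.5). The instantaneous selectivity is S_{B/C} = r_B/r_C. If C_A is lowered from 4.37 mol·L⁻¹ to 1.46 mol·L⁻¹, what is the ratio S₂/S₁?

S_{B/C} = (k₁/k₂)·C_A^-1.5, so S₂/S₁ = (C_{A,2}/C_{A,1})^-1.5.
= (1.46/4.37)^(-1.5) = (0.3341)^(-1.5) = 5.18.
Selectivity toward B rises as C_A falls — low-concentration operation is favoured.

5.18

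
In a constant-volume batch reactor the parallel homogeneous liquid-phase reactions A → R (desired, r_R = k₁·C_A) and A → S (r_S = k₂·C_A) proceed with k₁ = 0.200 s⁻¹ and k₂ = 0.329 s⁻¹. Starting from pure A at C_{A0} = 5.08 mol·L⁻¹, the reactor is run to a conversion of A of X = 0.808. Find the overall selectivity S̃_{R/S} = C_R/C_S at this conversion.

0.608

C_A = C_{A0}(1−X) = 0.9754 mol·L⁻¹.
Both paths are first order in A, so the instantaneous fraction to R is constant: dC_R/d(−C_A) = k₁/(k₁+k₂) = 0.3781.
C_R = 0.3781·(C_{A0}−C_A) = 0.3781×4.105 = 1.55 mol·L⁻¹.
C_S = (C_{A0}−C_A)−C_R = 2.553 mol·L⁻¹; S̃_{R/S} = 1.552/2.553 = 0.608.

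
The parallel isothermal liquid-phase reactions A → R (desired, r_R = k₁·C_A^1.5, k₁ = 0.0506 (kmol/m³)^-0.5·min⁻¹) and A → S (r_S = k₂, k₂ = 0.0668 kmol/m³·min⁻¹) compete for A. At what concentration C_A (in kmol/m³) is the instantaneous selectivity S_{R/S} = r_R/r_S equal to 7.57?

S_{R/S} = (k₁/k₂)·C_A^1.5 ⇒ C_A = (S·k₂/k₁)^(1/1.5).
= (7.57×0.0668/0.0506)^(0.6667) = (9.994)^(0.6667) = 4.64 kmol/m³.

4.64 kmol/m³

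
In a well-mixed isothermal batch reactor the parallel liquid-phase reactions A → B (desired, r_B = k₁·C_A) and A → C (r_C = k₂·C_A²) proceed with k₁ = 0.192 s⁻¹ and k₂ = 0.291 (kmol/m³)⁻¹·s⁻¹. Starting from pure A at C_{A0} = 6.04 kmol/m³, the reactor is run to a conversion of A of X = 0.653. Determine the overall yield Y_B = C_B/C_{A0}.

0.0970

C_A = C_{A0}(1−X) = 2.096 kmol/m³.
Along a PFR/batch, dC_B/dC_A = −r_B/(r_B+r_C) = −k₁/(k₁+k₂·C_A).
Integrating from C_{A0} to C_A: C_B = (0.192/0.291)·ln[(0.192+0.291·6.04)/(0.192+0.291·2.10)] = 0.6598·ln(1.950/0.8019) = 0.5862 kmol/m³.
Y_B = C_B/C_{A0} = 0.5862/6.04 = 0.0970.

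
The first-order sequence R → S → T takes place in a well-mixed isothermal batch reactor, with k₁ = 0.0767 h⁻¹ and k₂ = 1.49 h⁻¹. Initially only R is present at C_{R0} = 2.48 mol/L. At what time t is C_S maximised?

For first-order series the maximum of C_S occurs at t_opt = ln(k₂/k₁)/(k₂−k₁).
= ln(1.49/0.0767)/(1.49−0.0767) = ln(19.43)/1.413 = 2.967/1.413 = 2.10 h.

2.10 h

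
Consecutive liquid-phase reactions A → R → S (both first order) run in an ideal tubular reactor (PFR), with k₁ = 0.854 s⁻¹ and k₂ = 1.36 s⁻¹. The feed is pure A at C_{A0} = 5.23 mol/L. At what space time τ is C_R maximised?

The intermediate peaks when r₁ = r₂, i.e. k₁e^(−k₁τ) = k₂e^(−k₂τ), giving τ_opt = ln(k₂/k₁)/(k₂−k₁).
= ln(1.36/0.854)/(1.36−0.854) = ln(1.593)/0.5060 = 0.4653/0.5060 = 0.920 s.

0.920 s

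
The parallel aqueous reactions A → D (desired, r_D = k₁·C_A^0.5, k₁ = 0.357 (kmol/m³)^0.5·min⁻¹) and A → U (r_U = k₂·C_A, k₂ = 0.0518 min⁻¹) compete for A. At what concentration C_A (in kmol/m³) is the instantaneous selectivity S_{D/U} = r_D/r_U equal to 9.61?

S_{D/U} = (k₁/k₂)·C_A^-0.5 ⇒ C_A = (S·k₂/k₁)^(-2).
= (9.61×0.0518/0.357)^(-2) = (1.394)^(-2) = 0.514 kmol/m³.

0.514 kmol/m³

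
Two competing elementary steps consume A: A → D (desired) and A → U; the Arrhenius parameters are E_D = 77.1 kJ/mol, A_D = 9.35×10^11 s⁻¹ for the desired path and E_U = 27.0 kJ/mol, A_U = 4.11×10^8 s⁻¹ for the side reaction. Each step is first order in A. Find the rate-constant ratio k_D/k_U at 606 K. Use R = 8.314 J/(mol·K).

0.109

k_D/k_U = (A_D/A_U)·exp[−(E_D−E_U)/(RT)] = (A_D/A_U)·exp[(E_U−E_D)/(RT)].
(E_U−E_D)/(RT) = (27.0−77.1)×10³/(8.314×606) = -50100/5038 = -9.944.
k_D/k_U = (9.35×10^11/4.11×10^8)·exp(-9.944) = 2275 × 4.802×10^-5 = 0.109.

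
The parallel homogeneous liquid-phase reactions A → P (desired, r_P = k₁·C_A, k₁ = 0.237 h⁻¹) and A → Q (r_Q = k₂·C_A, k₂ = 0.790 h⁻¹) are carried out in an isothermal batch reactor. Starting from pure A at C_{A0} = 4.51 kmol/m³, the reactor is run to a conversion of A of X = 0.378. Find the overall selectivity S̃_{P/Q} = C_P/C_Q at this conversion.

C_A = C_{A0}(1−X) = 2.805 kmol/m³.
Both paths are first order in A, so the instantaneous fraction to P is constant: dC_P/d(−C_A) = k₁/(k₁+k₂) = 0.2308.
C_P = 0.2308·(C_{A0}−C_A) = 0.2308×1.705 = 0.393 kmol/m³.
C_Q = (C_{A0}−C_A)−C_P = 1.311 kmol/m³; S̃_{P/Q} = 0.3934/1.311 = 0.300.

0.300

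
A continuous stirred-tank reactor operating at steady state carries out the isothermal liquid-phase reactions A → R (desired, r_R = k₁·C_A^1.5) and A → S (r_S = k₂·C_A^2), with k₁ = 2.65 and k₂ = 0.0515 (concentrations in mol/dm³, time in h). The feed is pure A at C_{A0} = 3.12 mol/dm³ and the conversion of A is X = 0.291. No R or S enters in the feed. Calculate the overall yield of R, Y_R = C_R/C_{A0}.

0.283

Exit C_A = C_{A0}(1−X) = 3.12×0.709 = 2.212 mol/dm³.
A CSTR operates uniformly at the exit composition, giving r_R = 8.719 and r_S = 0.2520 (each k·C_A^n at C_A = 2.212).
Fraction of consumed A going to R: r_R/(r_R+r_S) = 0.9719.
C_R = 0.9719·C_{A0}·X = 0.9719×3.12×0.291 = 0.882 mol/dm³; Y_R = C_R/C_{A0} = 0.283.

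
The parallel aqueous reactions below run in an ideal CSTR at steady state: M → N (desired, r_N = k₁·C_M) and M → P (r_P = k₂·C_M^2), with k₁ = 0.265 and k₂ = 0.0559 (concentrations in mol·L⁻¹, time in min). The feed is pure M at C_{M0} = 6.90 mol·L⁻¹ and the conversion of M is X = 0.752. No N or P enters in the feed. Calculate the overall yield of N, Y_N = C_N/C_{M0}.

0.553

Exit C_M = C_{M0}(1−X) = 6.90×0.248 = 1.711 mol·L⁻¹.
Rates in a CSTR are evaluated at the outlet concentration: r_N = 0.265×1.711 = 0.4535, r_P = 0.0559×1.711^2 = 0.1637.
Fraction of consumed M going to N: r_N/(r_N+r_P) = 0.7348.
C_N = 0.7348·C_{M0}·X = 0.7348×6.90×0.752 = 3.81 mol·L⁻¹; Y_N = C_N/C_{M0} = 0.553.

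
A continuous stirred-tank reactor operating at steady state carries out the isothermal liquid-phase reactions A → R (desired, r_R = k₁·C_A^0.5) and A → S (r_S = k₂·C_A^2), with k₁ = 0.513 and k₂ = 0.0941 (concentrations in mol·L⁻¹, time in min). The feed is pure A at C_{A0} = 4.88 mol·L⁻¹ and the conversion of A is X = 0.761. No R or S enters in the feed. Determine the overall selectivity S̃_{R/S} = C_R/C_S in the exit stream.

Exit C_A = C_{A0}(1−X) = 4.88×0.239 = 1.166 mol·L⁻¹.
In a CSTR the entire volume is at exit conditions, so r_R = 0.513×1.166^0.5 = 0.5540 and r_S = 0.0941×1.166^2 = 0.1280.
Overall selectivity = C_R/C_S = r_Rτ/(r_Sτ) = r_R/r_S = 4.33.

4.33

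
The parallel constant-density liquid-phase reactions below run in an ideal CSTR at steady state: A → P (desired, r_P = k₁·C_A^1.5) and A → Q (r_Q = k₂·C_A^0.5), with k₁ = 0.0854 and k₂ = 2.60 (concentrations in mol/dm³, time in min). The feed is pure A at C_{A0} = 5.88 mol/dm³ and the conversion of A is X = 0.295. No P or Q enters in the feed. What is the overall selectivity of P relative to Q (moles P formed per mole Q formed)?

0.136

Exit C_A = C_{A0}(1−X) = 5.88×0.705 = 4.145 mol/dm³.
A CSTR operates uniformly at the exit composition, giving r_P = 0.7208 and r_Q = 5.294 (each k·C_A^n at C_A = 4.145).
Overall selectivity = C_P/C_Q = r_Pτ/(r_Qτ) = r_P/r_Q = 0.136.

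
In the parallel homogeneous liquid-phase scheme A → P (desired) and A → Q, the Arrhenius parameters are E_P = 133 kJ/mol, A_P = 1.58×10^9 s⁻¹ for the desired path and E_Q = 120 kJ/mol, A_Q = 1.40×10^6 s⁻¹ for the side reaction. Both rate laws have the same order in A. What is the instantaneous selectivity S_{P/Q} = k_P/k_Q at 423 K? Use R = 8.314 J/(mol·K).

28.0

Since both paths have the same order in A, the concentration cancels and S_{P/Q} = k_P/k_Q = (A_P/A_Q)·exp[(E_Q−E_P)/(RT)].
(E_Q−E_P)/(RT) = (120−133)×10³/(8.314×423) = -13000/3517 = -3.697.
k_P/k_Q = (1.58×10^9/1.40×10^6)·exp(-3.697) = 1129 × 0.02481 = 28.0.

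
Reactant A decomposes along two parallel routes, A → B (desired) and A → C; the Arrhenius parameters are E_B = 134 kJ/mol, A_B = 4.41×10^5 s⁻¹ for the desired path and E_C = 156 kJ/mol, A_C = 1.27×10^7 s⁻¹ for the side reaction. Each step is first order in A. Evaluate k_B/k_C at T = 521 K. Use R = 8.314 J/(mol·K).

With equal orders, S_{B/C} = k_B/k_C = (A_B/A_C)·exp[(E_C−E_B)/(RT)].
(E_C−E_B)/(RT) = (156−134)×10³/(8.314×521) = 22000/4332 = 5.079.
k_B/k_C = (4.41×10^5/1.27×10^7)·exp(5.079) = 0.03472 × 160.6 = 5.58.
Since E_B < E_C, lowering the temperature improves selectivity toward B.

5.58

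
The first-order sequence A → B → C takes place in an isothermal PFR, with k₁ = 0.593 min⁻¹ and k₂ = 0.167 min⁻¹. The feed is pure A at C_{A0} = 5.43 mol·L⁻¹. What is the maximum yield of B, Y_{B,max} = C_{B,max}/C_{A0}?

For a first-order series the maximum intermediate yield is C_{B,max}/C_{A0} = (k₁/k₂)^[k₂/(k₂−k₁)].
= (0.593/0.167)^(0.167/(0.167−0.593)) = (3.551)^(-0.3920) = 0.6085.

0.608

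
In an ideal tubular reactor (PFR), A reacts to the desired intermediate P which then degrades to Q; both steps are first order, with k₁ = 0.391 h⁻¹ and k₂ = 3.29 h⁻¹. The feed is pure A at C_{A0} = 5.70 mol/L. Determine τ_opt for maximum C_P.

Setting dC_P/dτ = 0 gives τ_opt = ln(k₂/k₁)/(k₂−k₁).
= ln(3.29/0.391)/(3.29−0.391) = ln(8.414)/2.899 = 2.130/2.899 = 0.735 h.

0.735 h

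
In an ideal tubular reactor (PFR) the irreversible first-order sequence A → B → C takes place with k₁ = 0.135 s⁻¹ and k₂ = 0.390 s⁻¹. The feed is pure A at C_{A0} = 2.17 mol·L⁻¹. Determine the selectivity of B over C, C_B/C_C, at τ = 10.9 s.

For first-order series with pure A initially, C_B(τ) = k₁C_{A0}/(k₂−k₁)·(e^(−k₁τ) − e^(−k₂τ)).
e^(−k₁τ) = e^(−0.135×10.9) = e^(−1.472) = 0.2296; e^(−k₂τ) = e^(−4.251) = 0.01425.
C_B = 0.135×2.17/(0.390−0.135) × (0.2296−0.01425) = 1.149×0.2153 = 0.2474 mol·L⁻¹.
C_A = C_{A0}e^(−k₁τ) = 0.4982 mol·L⁻¹, so C_C = C_{A0}−C_A−C_B = 1.424 mol·L⁻¹; C_B/C_C = 0.174.

0.174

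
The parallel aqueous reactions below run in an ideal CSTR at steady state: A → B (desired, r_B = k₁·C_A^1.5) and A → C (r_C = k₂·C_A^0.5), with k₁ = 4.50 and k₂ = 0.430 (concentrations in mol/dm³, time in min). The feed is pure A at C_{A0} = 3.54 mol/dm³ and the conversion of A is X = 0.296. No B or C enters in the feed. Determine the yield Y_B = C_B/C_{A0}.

Exit C_A = C_{A0}(1−X) = 3.54×0.704 = 2.492 mol/dm³.
In a CSTR the entire volume is at exit conditions, so r_B = 4.50×2.492^1.5 = 17.70 and r_C = 0.430×2.492^0.5 = 0.6788.
Fraction of consumed A going to B: r_B/(r_B+r_C) = 0.9631.
C_B = 0.9631·C_{A0}·X = 0.9631×3.54×0.296 = 1.01 mol/dm³; Y_B = C_B/C_{A0} = 0.285.

0.285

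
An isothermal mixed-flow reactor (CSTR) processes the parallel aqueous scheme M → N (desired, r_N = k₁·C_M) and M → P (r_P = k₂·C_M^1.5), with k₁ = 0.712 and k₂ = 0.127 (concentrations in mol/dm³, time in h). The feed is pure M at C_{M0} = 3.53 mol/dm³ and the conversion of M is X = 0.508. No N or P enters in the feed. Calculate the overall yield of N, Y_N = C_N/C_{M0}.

0.411

Exit C_M = C_{M0}(1−X) = 3.53×0.492 = 1.737 mol/dm³.
In a CSTR the entire volume is at exit conditions, so r_N = 0.712×1.737 = 1.237 and r_P = 0.127×1.737^1.5 = 0.2907.
Fraction of consumed M going to N: r_N/(r_N+r_P) = 0.8097.
C_N = 0.8097·C_{M0}·X = 0.8097×3.53×0.508 = 1.45 mol/dm³; Y_N = C_N/C_{M0} = 0.411.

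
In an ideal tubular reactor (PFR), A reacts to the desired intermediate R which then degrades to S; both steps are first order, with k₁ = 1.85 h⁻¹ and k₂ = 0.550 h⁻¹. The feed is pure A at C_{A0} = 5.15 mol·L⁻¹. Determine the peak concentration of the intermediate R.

For a first-order series the maximum intermediate yield is C_{R,max}/C_{A0} = (k₁/k₂)^[k₂/(k₂−k₁)].
= (1.85/0.550)^(0.550/(0.550−1.85)) = (3.364)^(-0.4231) = 0.5986.
C_{R,max} = 0.5986×5.15 = 3.08 mol·L⁻¹.

3.08 mol·L⁻¹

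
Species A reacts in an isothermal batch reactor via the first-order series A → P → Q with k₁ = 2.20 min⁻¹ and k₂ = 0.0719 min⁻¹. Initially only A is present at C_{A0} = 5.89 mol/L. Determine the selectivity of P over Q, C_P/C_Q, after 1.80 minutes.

The intermediate concentration in a first-order A→B→C sequence is C_P = k₁C_{A0}(e^(−k₁t) − e^(−k₂t))/(k₂−k₁).
e^(−k₁t) = e^(−2.20×1.80) = e^(−3.960) = 0.01906; e^(−k₂t) = e^(−0.1294) = 0.8786.
C_P = 2.20×5.89/(0.0719−2.20) × (0.01906−0.8786) = (-6.089)×(-0.8595) = 5.234 mol/L.
C_A = C_{A0}e^(−k₁t) = 0.1123 mol/L, so C_Q = C_{A0}−C_A−C_P = 0.5440 mol/L; C_P/C_Q = 9.62.

9.62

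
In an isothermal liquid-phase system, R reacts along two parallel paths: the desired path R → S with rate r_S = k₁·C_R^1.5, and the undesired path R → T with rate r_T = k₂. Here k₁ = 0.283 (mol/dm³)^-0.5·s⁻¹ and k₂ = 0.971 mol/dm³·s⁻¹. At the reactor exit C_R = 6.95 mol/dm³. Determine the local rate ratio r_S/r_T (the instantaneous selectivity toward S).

5.34

S_{S/T} = r_S/r_T = (k₁·C_R^1.5)/(k₂) = (k₁/k₂)·C_R^1.5.
= (0.283×6.950^1.5) / (0.971) = 5.185/0.9710 = 5.34.
Since the desired path is higher order in R, keeping C_R high (PFR or concentrated feed) favours S.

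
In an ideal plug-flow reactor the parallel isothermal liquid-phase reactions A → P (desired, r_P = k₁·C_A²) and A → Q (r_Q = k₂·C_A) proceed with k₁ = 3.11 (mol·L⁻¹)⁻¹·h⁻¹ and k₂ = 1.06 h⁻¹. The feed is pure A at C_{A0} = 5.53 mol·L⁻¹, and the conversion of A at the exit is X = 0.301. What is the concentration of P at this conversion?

C_A = C_{A0}(1−X) = 3.865 mol·L⁻¹.
Along a PFR/batch, dC_Q/dC_A = −r_Q/(r_P+r_Q) = −k₂/(k₂+k₁·C_A).
Integrating from C_{A0} to C_A: C_Q = (1.06/3.11)·ln[(1.06+3.11·5.53)/(1.06+3.11·3.87)] = 0.3408·ln(18.26/13.08) = 0.1136 mol·L⁻¹.
Then C_P = (C_{A0}−C_A) − C_Q = 1.665 − 0.1136 = 1.551 mol·L⁻¹.

1.55 mol·L⁻¹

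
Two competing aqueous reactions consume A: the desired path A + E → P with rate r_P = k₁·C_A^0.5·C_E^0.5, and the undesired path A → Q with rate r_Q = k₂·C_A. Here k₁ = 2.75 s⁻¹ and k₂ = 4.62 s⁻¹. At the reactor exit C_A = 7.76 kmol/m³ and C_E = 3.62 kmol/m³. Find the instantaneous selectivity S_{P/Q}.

0.407

S_{P/Q} = r_P/r_Q = (k₁·C_A^0.5·C_E^0.5)/(k₂·C_A) = (k₁/k₂)·C_A^-0.5·C_E^0.5.
= (2.75×7.760^0.5×3.620^0.5) / (4.62×7.760) = 14.58/35.85 = 0.407.
The undesired path is higher order in A, so low C_A (CSTR or dilute feed) favours P.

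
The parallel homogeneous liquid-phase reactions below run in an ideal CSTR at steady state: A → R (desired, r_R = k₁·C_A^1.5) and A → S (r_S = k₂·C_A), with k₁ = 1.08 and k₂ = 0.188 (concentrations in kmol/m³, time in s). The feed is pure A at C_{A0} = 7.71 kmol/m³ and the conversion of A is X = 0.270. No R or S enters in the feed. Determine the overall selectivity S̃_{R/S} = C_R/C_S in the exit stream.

13.6

Exit C_A = C_{A0}(1−X) = 7.71×0.730 = 5.628 kmol/m³.
Rates in a CSTR are evaluated at the outlet concentration: r_R = 1.08×5.628^1.5 = 14.42, r_S = 0.188×5.628 = 1.058.
Overall selectivity = C_R/C_S = r_Rτ/(r_Sτ) = r_R/r_S = 13.6.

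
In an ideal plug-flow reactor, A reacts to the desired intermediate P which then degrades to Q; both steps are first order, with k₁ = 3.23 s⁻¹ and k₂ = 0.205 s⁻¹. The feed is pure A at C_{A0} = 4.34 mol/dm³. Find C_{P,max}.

3.60 mol/dm³

For a first-order series the maximum intermediate yield is C_{P,max}/C_{A0} = (k₁/k₂)^[k₂/(k₂−k₁)].
= (3.23/0.205)^(0.205/(0.205−3.23)) = (15.76)^(-0.06777) = 0.8296.
C_{P,max} = 0.8296×4.34 = 3.60 mol/dm³.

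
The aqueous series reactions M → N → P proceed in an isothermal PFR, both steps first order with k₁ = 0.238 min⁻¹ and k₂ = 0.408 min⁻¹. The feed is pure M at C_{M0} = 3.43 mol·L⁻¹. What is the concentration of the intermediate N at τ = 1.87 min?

0.838 mol·L⁻¹

Solving the coupled first-order balances gives C_N(τ) = [k₁/(k₂−k₁)]·C_{M0}·(e^(−k₁τ) − e^(−k₂τ)).
e^(−k₁τ) = e^(−0.238×1.87) = e^(−0.4451) = 0.6408; e^(−k₂τ) = e^(−0.7630) = 0.4663.
C_N = 0.238×3.43/(0.408−0.238) × (0.6408−0.4663) = 4.802×0.1745 = 0.8380 mol·L⁻¹.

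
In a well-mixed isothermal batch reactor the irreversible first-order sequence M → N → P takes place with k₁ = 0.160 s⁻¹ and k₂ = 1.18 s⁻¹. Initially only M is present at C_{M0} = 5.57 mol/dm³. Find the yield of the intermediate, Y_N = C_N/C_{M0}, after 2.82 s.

Solving the coupled first-order balances gives C_N(t) = [k₁/(k₂−k₁)]·C_{M0}·(e^(−k₁t) − e^(−k₂t)).
e^(−k₁t) = e^(−0.160×2.82) = e^(−0.4512) = 0.6369; e^(−k₂t) = e^(−3.328) = 0.03588.
C_N = 0.160×5.57/(1.18−0.160) × (0.6369−0.03588) = 0.8737×0.6010 = 0.5251 mol/dm³.
Y_N = C_N/C_{M0} = 0.5251/5.57 = 0.0943.

0.0943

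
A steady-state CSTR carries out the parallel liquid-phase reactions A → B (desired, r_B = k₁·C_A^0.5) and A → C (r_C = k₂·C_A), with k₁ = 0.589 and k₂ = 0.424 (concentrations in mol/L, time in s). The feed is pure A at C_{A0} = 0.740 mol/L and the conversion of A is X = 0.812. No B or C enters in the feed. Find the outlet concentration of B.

0.474 mol/L

Exit C_A = C_{A0}(1−X) = 0.740×0.188 = 0.1391 mol/L.
In a CSTR the entire volume is at exit conditions, so r_B = 0.589×0.1391^0.5 = 0.2197 and r_C = 0.424×0.1391 = 0.05899.
Fraction of consumed A going to B: r_B/(r_B+r_C) = 0.7883.
C_B = 0.7883·C_{A0}·X = 0.7883×0.740×0.812 = 0.474 mol/L.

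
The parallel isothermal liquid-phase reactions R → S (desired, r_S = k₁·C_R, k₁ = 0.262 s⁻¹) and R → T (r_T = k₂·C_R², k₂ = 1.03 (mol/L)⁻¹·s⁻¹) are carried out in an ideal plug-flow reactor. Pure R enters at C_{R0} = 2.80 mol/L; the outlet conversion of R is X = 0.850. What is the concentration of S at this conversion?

C_R = C_{R0}(1−X) = 0.4200 mol/L.
Along a PFR/batch, dC_S/dC_R = −r_S/(r_S+r_T) = −k₁/(k₁+k₂·C_R).
Integrating from C_{R0} to C_R: C_S = (0.262/1.03)·ln[(0.262+1.03·2.80)/(0.262+1.03·0.420)] = 0.2544·ln(3.146/0.6946) = 0.3842 mol/L.

0.384 mol/L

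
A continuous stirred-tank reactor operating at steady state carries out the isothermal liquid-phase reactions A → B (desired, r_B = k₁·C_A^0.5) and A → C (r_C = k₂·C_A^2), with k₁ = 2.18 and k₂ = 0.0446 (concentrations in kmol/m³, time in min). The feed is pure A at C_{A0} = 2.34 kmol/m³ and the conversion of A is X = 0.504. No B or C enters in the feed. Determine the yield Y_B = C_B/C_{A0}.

Exit C_A = C_{A0}(1−X) = 2.34×0.496 = 1.161 kmol/m³.
A CSTR operates uniformly at the exit composition, giving r_B = 2.349 and r_C = 0.06008 (each k·C_A^n at C_A = 1.161).
Fraction of consumed A going to B: r_B/(r_B+r_C) = 0.9751.
C_B = 0.9751·C_{A0}·X = 0.9751×2.34×0.504 = 1.15 kmol/m³; Y_B = C_B/C_{A0} = 0.491.

0.491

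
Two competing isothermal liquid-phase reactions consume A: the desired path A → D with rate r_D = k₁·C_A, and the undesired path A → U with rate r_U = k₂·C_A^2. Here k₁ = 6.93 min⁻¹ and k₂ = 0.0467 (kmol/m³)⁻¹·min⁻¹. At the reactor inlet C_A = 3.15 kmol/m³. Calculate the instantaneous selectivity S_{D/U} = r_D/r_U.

S_{D/U} = r_D/r_U = (k₁·C_A)/(k₂·C_A^2) = (k₁/k₂)·C_A⁻¹.
= (6.93×3.150) / (0.0467×3.150^2) = 21.83/0.4634 = 47.1.

47.1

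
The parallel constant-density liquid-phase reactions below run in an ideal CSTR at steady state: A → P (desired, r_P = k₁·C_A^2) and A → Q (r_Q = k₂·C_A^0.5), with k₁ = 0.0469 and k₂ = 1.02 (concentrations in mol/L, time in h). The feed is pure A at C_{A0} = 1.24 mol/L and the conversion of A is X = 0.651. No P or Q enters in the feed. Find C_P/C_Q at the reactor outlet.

0.0131

Exit C_A = C_{A0}(1−X) = 1.24×0.349 = 0.4328 mol/L.
In a CSTR the entire volume is at exit conditions, so r_P = 0.0469×0.4328^2 = 0.008783 and r_Q = 1.02×0.4328^0.5 = 0.6710.
Overall selectivity = C_P/C_Q = r_Pτ/(r_Qτ) = r_P/r_Q = 0.0131.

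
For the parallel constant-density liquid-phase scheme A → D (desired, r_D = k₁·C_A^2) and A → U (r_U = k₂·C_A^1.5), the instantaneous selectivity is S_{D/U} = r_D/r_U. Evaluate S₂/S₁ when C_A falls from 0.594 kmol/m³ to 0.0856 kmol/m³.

S_{D/U} = (k₁/k₂)·C_A^0.5, so S₂/S₁ = (C_{A,2}/C_{A,1})^0.5.
= (0.0856/0.594)^0.5 = (0.1441)^0.5 = 0.380.

0.380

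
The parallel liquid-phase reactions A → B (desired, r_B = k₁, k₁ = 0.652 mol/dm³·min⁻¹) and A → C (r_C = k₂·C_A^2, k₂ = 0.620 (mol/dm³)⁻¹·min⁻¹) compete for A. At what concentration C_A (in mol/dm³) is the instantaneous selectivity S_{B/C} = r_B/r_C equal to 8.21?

0.358 mol/dm³

S_{B/C} = (k₁/k₂)·C_A^-2 ⇒ C_A = (S·k₂/k₁)^(-0.5).
= (8.21×0.620/0.652)^(-0.5) = (7.807)^(-0.5) = 0.358 mol/dm³.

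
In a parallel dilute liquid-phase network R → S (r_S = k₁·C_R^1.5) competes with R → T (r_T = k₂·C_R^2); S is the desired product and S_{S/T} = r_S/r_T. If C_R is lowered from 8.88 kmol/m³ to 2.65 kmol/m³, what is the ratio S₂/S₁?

S_{S/T} = (k₁/k₂)·C_R^-0.5, so S₂/S₁ = (C_{R,2}/C_{R,1})^-0.5.
= (2.65/8.88)^(-0.5) = (0.2984)^(-0.5) = 1.83.

1.83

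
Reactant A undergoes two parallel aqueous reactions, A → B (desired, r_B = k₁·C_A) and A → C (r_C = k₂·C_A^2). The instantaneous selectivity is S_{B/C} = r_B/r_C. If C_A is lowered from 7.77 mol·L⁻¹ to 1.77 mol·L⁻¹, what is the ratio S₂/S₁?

4.39

S_{B/C} = (k₁/k₂)·C_A⁻¹, so S₂/S₁ = (C_{A,2}/C_{A,1})⁻¹.
= 7.77/1.77 = 4.39.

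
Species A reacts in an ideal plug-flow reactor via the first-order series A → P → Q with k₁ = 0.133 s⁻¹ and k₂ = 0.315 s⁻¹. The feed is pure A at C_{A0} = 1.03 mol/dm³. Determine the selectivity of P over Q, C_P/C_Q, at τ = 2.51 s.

The intermediate concentration in a first-order A→B→C sequence is C_P = k₁C_{A0}(e^(−k₁τ) − e^(−k₂τ))/(k₂−k₁).
e^(−k₁τ) = e^(−0.133×2.51) = e^(−0.3338) = 0.7162; e^(−k₂τ) = e^(−0.7906) = 0.4535.
C_P = 0.133×1.03/(0.315−0.133) × (0.7162−0.4535) = 0.7527×0.2626 = 0.1977 mol/dm³.
C_A = C_{A0}e^(−k₁τ) = 0.7377 mol/dm³, so C_Q = C_{A0}−C_A−C_P = 0.09466 mol/dm³; C_P/C_Q = 2.09.

2.09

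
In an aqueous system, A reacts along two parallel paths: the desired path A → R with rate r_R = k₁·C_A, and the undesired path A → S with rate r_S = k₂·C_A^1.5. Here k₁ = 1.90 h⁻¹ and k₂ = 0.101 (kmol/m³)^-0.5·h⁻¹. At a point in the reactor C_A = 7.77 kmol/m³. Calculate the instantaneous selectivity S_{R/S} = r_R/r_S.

S_{R/S} = r_R/r_S = (k₁·C_A)/(k₂·C_A^1.5) = (k₁/k₂)·C_A^-0.5.
= (1.90×7.770) / (0.101×7.770^1.5) = 14.76/2.188 = 6.75.

6.75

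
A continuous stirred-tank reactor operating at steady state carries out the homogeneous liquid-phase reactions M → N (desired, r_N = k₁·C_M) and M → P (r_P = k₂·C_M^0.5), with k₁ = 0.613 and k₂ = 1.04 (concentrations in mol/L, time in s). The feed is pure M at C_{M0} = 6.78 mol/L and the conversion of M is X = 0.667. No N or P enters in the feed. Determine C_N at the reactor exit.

2.12 mol/L

Exit C_M = C_{M0}(1−X) = 6.78×0.333 = 2.258 mol/L.
In a CSTR the entire volume is at exit conditions, so r_N = 0.613×2.258 = 1.384 and r_P = 1.04×2.258^0.5 = 1.563.
Fraction of consumed M going to N: r_N/(r_N+r_P) = 0.4697.
C_N = 0.4697·C_{M0}·X = 0.4697×6.78×0.667 = 2.12 mol/L.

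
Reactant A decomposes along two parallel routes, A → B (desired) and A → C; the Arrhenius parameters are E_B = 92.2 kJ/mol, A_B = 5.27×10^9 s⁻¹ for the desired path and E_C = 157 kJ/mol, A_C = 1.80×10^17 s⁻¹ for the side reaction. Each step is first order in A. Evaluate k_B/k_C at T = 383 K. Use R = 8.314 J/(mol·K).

20.2

k_B/k_C = (A_B/A_C)·exp[−(E_B−E_C)/(RT)] = (A_B/A_C)·exp[(E_C−E_B)/(RT)].
(E_C−E_B)/(RT) = (157−92.2)×10³/(8.314×383) = 64800/3184 = 20.35.
k_B/k_C = (5.27×10^9/1.80×10^17)·exp(20.35) = 2.928×10^-8 × 6.885×10^8 = 20.2.
Since E_B < E_C, lowering the temperature improves selectivity toward B.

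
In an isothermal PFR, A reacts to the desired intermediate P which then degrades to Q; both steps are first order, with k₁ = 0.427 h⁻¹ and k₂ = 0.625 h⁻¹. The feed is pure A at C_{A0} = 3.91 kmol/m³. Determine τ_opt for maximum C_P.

1.92 h

Setting dC_P/dτ = 0 gives τ_opt = ln(k₂/k₁)/(k₂−k₁).
= ln(0.625/0.427)/(0.625−0.427) = ln(1.464)/0.1980 = 0.3810/0.1980 = 1.92 h.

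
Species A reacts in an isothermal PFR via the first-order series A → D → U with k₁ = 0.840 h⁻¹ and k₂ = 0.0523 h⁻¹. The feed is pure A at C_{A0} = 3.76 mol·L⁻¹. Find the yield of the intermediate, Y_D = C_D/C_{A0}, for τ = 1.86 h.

0.744

The intermediate concentration in a first-order A→B→C sequence is C_D = k₁C_{A0}(e^(−k₁τ) − e^(−k₂τ))/(k₂−k₁).
e^(−k₁τ) = e^(−0.840×1.86) = e^(−1.562) = 0.2096; e^(−k₂τ) = e^(−0.09728) = 0.9073.
C_D = 0.840×3.76/(0.0523−0.840) × (0.2096−0.9073) = (-4.010)×(-0.6977) = 2.797 mol·L⁻¹.
Y_D = C_D/C_{A0} = 2.797/3.76 = 0.744.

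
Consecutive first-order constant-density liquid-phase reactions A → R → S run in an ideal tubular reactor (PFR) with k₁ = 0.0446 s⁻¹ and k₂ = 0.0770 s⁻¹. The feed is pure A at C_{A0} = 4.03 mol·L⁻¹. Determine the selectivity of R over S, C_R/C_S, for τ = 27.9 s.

For first-order series with pure A initially, C_R(τ) = k₁C_{A0}/(k₂−k₁)·(e^(−k₁τ) − e^(−k₂τ)).
e^(−k₁τ) = e^(−0.0446×27.9) = e^(−1.244) = 0.2881; e^(−k₂τ) = e^(−2.148) = 0.1167.
C_R = 0.0446×4.03/(0.0770−0.0446) × (0.2881−0.1167) = 5.547×0.1714 = 0.9511 mol·L⁻¹.
C_A = C_{A0}e^(−k₁τ) = 1.161 mol·L⁻¹, so C_S = C_{A0}−C_A−C_R = 1.918 mol·L⁻¹; C_R/C_S = 0.496.

0.496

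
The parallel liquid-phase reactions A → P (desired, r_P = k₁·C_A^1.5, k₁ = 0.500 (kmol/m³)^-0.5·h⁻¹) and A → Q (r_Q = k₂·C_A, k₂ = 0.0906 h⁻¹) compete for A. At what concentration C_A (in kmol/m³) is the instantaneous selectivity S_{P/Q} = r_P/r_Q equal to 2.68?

0.236 kmol/m³

S_{P/Q} = (k₁/k₂)·C_A^0.5 ⇒ C_A = (S·k₂/k₁)^(2).
= (2.68×0.0906/0.500)^(2) = (0.4856)^(2) = 0.236 kmol/m³.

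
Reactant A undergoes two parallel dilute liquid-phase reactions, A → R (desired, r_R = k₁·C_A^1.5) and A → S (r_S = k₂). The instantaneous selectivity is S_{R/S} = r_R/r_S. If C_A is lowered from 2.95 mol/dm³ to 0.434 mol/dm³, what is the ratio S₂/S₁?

S_{R/S} = (k₁/k₂)·C_A^1.5, so S₂/S₁ = (C_{A,2}/C_{A,1})^1.5.
= (0.434/2.95)^1.5 = (0.1471)^1.5 = 0.0564.
Selectivity toward R falls as C_A falls — high-concentration operation is favoured.

0.0564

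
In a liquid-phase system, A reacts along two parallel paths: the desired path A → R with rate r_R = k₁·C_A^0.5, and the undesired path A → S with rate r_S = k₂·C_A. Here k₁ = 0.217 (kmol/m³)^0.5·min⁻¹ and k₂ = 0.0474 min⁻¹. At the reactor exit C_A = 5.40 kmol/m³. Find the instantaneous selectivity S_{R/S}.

S_{R/S} = r_R/r_S = (k₁·C_A^0.5)/(k₂·C_A) = (k₁/k₂)·C_A^-0.5.
= (0.217×5.400^0.5) / (0.0474×5.400) = 0.5043/0.2560 = 1.97.
The undesired path is higher order in A, so low C_A (CSTR or dilute feed) favours R.

1.97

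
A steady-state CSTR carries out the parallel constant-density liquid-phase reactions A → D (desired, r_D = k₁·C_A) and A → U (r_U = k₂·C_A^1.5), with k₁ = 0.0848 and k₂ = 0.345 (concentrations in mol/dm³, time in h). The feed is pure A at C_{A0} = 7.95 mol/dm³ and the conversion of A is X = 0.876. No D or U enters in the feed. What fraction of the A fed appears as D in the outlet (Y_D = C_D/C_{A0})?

Exit C_A = C_{A0}(1−X) = 7.95×0.124 = 0.9858 mol/dm³.
A CSTR operates uniformly at the exit composition, giving r_D = 0.08360 and r_U = 0.3377 (each k·C_A^n at C_A = 0.9858).
Fraction of consumed A going to D: r_D/(r_D+r_U) = 0.1984.
C_D = 0.1984·C_{A0}·X = 0.1984×7.95×0.876 = 1.38 mol/dm³; Y_D = C_D/C_{A0} = 0.174.

0.174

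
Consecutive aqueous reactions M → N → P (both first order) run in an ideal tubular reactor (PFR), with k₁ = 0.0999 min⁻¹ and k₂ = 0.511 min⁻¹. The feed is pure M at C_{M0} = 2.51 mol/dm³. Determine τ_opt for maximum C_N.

For first-order series the maximum of C_N occurs at τ_opt = ln(k₂/k₁)/(k₂−k₁).
= ln(0.511/0.0999)/(0.511−0.0999) = ln(5.115)/0.4111 = 1.632/0.4111 = 3.97 min.

3.97 min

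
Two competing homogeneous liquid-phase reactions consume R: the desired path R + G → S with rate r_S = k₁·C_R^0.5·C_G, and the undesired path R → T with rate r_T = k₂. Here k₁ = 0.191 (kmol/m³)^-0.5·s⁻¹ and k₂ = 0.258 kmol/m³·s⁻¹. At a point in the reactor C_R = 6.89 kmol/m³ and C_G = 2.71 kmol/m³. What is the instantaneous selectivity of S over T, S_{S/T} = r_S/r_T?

S_{S/T} = r_S/r_T = (k₁·C_R^0.5·C_G)/(k₂) = (k₁/k₂)·C_R^0.5·C_G.
= (0.191×6.890^0.5×2.710) / (0.258) = 1.359/0.2580 = 5.27.
Since the desired path is higher order in R, keeping C_R high (PFR or concentrated feed) favours S.

5.27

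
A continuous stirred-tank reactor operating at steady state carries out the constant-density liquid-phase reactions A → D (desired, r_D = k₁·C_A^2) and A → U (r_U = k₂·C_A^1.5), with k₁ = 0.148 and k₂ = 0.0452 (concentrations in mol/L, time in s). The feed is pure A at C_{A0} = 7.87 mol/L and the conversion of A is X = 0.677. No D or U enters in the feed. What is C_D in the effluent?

Exit C_A = C_{A0}(1−X) = 7.87×0.323 = 2.542 mol/L.
In a CSTR the entire volume is at exit conditions, so r_D = 0.148×2.542^2 = 0.9563 and r_U = 0.0452×2.542^1.5 = 0.1832.
Fraction of consumed A going to D: r_D/(r_D+r_U) = 0.8392.
C_D = 0.8392·C_{A0}·X = 0.8392×7.87×0.677 = 4.47 mol/L.

4.47 mol/L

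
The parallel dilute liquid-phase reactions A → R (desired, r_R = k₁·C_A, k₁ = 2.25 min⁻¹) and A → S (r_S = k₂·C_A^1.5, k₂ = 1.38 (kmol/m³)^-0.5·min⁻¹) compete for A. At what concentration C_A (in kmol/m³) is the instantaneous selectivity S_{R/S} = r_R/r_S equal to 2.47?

S_{R/S} = (k₁/k₂)·C_A^-0.5 ⇒ C_A = (S·k₂/k₁)^(-2).
= (2.47×1.38/2.25)^(-2) = (1.515)^(-2) = 0.436 kmol/m³.

0.436 kmol/m³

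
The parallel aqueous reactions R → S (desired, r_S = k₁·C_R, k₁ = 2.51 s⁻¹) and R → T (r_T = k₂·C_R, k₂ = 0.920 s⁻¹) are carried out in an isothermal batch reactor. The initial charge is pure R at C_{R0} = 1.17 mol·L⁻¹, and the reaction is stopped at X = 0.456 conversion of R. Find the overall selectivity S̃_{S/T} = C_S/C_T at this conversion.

2.73

C_R = C_{R0}(1−X) = 0.6365 mol·L⁻¹.
Both paths are first order in R, so the instantaneous fraction to S is constant: dC_S/d(−C_R) = k₁/(k₁+k₂) = 0.7318.
C_S = 0.7318·(C_{R0}−C_R) = 0.7318×0.5335 = 0.390 mol·L⁻¹.
C_T = (C_{R0}−C_R)−C_S = 0.1431 mol·L⁻¹; S̃_{S/T} = 0.3904/0.1431 = 2.73.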